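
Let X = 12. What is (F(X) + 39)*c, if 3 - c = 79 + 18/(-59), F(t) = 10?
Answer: -218834/59 ≈ -3709.1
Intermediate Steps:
c = -4466/59 (c = 3 - (79 + 18/(-59)) = 3 - (79 + 18*(-1/59)) = 3 - (79 - 18/59) = 3 - 1*4643/59 = 3 - 4643/59 = -4466/59 ≈ -75.695)
(F(X) + 39)*c = (10 + 39)*(-4466/59) = 49*(-4466/59) = -218834/59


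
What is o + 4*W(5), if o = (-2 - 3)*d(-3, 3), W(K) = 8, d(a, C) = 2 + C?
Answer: 7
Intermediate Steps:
o = -25 (o = (-2 - 3)*(2 + 3) = -5*5 = -25)
o + 4*W(5) = -25 + 4*8 = -25 + 32 = 7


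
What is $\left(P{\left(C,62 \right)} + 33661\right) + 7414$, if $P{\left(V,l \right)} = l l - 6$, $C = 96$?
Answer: $44913$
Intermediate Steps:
$P{\left(V,l \right)} = -6 + l^{2}$ ($P{\left(V,l \right)} = l^{2} - 6 = -6 + l^{2}$)
$\left(P{\left(C,62 \right)} + 33661\right) + 7414 = \left(\left(-6 + 62^{2}\right) + 33661\right) + 7414 = \left(\left(-6 + 3844\right) + 33661\right) + 7414 = \left(3838 + 33661\right) + 7414 = 37499 + 7414 = 44913$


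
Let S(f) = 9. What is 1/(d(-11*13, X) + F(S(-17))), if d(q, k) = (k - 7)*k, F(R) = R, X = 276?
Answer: 1/74253 ≈ 1.3467e-5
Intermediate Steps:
d(q, k) = k*(-7 + k) (d(q, k) = (-7 + k)*k = k*(-7 + k))
1/(d(-11*13, X) + F(S(-17))) = 1/(276*(-7 + 276) + 9) = 1/(276*269 + 9) = 1/(74244 + 9) = 1/74253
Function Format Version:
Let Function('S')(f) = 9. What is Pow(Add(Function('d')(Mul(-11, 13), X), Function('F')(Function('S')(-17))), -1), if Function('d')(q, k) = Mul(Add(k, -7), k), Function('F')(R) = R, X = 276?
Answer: Rational(1, 74253) ≈ 1.3467e-5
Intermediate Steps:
Function('d')(q, k) = Mul(k, Add(-7, k)) (Function('d')(q, k) = Mul(Add(-7, k), k) = Mul(k, Add(-7, k)))
Pow(Add(Function('d')(Mul(-11, 13), X), Function('F')(Function('S')(-17))), -1) = Pow(Add(Mul(276, Add(-7, 276)), 9), -1) = Pow(Add(Mul(276, 269), 9), -1) = Pow(Add(74244, 9), -1) = Pow(74253, -1) = Rational(1, 74253)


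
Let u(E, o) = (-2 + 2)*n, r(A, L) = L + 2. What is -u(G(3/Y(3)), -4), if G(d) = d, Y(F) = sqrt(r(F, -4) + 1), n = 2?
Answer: 0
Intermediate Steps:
r(A, L) = 2 + L
Y(F) = I (Y(F) = sqrt((2 - 4) + 1) = sqrt(-2 + 1) = sqrt(-1) = I)
u(E, o) = 0 (u(E, o) = (-2 + 2)*2 = 0*2 = 0)
-u(G(3/Y(3)), -4) = -1*0 = 0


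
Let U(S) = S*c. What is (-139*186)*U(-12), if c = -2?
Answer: -620496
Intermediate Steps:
U(S) = -2*S (U(S) = S*(-2) = -2*S)
(-139*186)*U(-12) = (-139*186)*(-2*(-12)) = -25854*24 = -620496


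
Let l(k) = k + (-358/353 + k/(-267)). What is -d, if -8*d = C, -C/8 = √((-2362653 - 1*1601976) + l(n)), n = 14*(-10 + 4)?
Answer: -I*√3913282993363683/31417 ≈ -1991.2*I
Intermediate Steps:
n = -84 (n = 14*(-6) = -84)
l(k) = -358/353 + 266*k/267 (l(k) = k + (-358*1/353 + k*(-1/267)) = k + (-358/353 - k/267) = -358/353 + 266*k/267)
C = -8*I*√3913282993363683/31417 (C = -8*√((-2362653 - 1*1601976) + (-358/353 + (266/267)*(-84))) = -8*√((-2362653 - 1601976) + (-358/353 - 7448/89)) = -8*√(-3964629 - 2661006/31417) = -8*I*√3913282993363683/31417 ≈ -15929.0*I)
d = I*√3913282993363683/31417 (d = -(-1)*I*√3913282993363683/31417 = I*√3913282993363683/31417 ≈ 1991.2*I)
-d = -I*√3913282993363683/31417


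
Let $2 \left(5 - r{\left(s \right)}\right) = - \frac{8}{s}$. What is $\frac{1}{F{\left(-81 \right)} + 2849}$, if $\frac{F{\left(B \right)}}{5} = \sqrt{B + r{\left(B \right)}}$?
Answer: $\frac{2997}{8540453} - \frac{180 i \sqrt{385}}{657614881} \approx 0.00035092 - 5.3707 \cdot 10^{-6} i$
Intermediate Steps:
$r{\left(s \right)} = 5 + \frac{4}{s}$ ($r{\left(s \right)} = 5 - \frac{\left(-8\right) \frac{1}{s}}{2} = 5 + \frac{4}{s}$)
$F{\left(B \right)} = 5 \sqrt{5 + B + \frac{4}{B}}$ ($F{\left(B \right)} = 5 \sqrt{B + \left(5 + \frac{4}{B}\right)} = 5 \sqrt{5 + B + \frac{4}{B}}$)
$\frac{1}{F{\left(-81 \right)} + 2849} = \frac{1}{5 \sqrt{5 - 81 + \frac{4}{-81}} + 2849} = \frac{1}{5 \sqrt{5 - 81 + 4 \left(- \frac{1}{81}\right)} + 2849} = \frac{1}{5 \sqrt{5 - 81 - \frac{4}{81}} + 2849} = \frac{1}{5 \sqrt{- \frac{6160}{81}} + 2849} = \frac{1}{5 \frac{4 i \sqrt{385}}{9} + 2849} = \frac{1}{\frac{20 i \sqrt{385}}{9} + 2849} = \frac{1}{2849 + \frac{20 i \sqrt{385}}{9}}$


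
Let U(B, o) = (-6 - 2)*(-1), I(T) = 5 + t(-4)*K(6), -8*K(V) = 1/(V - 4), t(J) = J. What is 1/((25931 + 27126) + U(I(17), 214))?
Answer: 1/53065 ≈ 1.8845e-5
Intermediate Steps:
K(V) = -1/(8*(-4 + V)) (K(V) = -1/(8*(V - 4)) = -1/(8*(-4 + V)))
I(T) = 21/4 (I(T) = 5 - (-4)/(-32 + 8*6) = 5 - (-4)/(-32 + 48) = 5 - (-4)/16 = 5 - 4*(-1/16) = 5 + 1/4 = 21/4)
U(B, o) = 8 (U(B, o) = -8*(-1) = 8)
1/((25931 + 27126) + U(I(17), 214)) = 1/((25931 + 27126) + 8) = 1/(53057 + 8) = 1/53065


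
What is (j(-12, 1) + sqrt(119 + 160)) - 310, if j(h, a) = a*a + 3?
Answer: -306 + 3*sqrt(31) ≈ -289.30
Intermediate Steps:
j(h, a) = 3 + a**2 (j(h, a) = a**2 + 3 = 3 + a**2)
(j(-12, 1) + sqrt(119 + 160)) - 310 = ((3 + 1**2) + sqrt(119 + 160)) - 310 = ((3 + 1) + sqrt(279)) - 310 = (4 + 3*sqrt(31)) - 310 = -306 + 3*sqrt(31)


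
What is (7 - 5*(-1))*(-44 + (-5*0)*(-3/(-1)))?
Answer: -528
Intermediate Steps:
(7 - 5*(-1))*(-44 + (-5*0)*(-3/(-1))) = (7 + 5)*(-44 + 0*(-3*(-1))) = 12*(-44 + 0*3) = 12*(-44 + 0) = 12*(-44) = -528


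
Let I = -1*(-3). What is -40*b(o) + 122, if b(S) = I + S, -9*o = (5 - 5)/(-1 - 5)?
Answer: 2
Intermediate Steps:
I = 3
o = 0 (o = -(5 - 5)/(9*(-1 - 5)) = -0/(-6) = -0*(-1)/6 = -⅑*0 = 0)
b(S) = 3 + S
-40*b(o) + 122 = -40*(3 + 0) + 122 = -40*3 + 122 = -120 + 122 = 2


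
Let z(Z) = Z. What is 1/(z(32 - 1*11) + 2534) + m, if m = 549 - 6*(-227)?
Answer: 4882606/2555 ≈ 1911.0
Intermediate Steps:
m = 1911 (m = 549 + 1362 = 1911)
1/(z(32 - 1*11) + 2534) + m = 1/((32 - 1*11) + 2534) + 1911 = 1/((32 - 11) + 2534) + 1911 = 1/(21 + 2534) + 1911 = 1/2555 + 1911 = 4882606/2555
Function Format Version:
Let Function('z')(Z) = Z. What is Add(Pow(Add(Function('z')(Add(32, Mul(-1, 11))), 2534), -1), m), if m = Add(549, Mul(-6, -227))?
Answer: Rational(4882606, 2555) ≈ 1911.0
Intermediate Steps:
m = 1911 (m = Add(549, 1362) = 1911)
Add(Pow(Add(Function('z')(Add(32, Mul(-1, 11))), 2534), -1), m) = Add(Pow(Add(Add(32, Mul(-1, 11)), 2534), -1), 1911) = Add(Pow(Add(Add(32, -11), 2534), -1), 1911) = Add(Pow(Add(21, 2534), -1), 1911) = Add(Pow(2555, -1), 1911) = Add(Rational(1, 2555), 1911) = Rational(4882606, 2555)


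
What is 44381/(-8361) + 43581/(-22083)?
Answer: -448148788/61545321 ≈ -7.2816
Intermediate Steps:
44381/(-8361) + 43581/(-22083) = 44381*(-1/8361) + 43581*(-1/22083) = -44381/8361 - 14527/7361 = -448148788/61545321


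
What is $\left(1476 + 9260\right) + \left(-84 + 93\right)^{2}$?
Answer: $10817$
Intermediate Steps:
$\left(1476 + 9260\right) + \left(-84 + 93\right)^{2} = 10736 + 9^{2} = 10736 + 81 = 10817$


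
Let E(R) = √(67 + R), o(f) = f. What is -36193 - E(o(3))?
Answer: -36193 - √70 ≈ -36201.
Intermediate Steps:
-36193 - E(o(3)) = -36193 - √(67 + 3) = -36193 - √70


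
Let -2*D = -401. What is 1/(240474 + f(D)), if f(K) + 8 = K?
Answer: 2/481333 ≈ 4.1551e-6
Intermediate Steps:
D = 401/2 (D = -½*(-401) = 401/2 ≈ 200.50)
f(K) = -8 + K
1/(240474 + f(D)) = 1/(240474 + (-8 + 401/2)) = 1/(240474 + 385/2) = 1/(481333/2) = 2/481333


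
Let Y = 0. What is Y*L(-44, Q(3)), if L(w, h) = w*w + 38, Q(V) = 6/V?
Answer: 0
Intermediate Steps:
L(w, h) = 38 + w² (L(w, h) = w² + 38 = 38 + w²)
Y*L(-44, Q(3)) = 0*(38 + (-44)²) = 0*(38 + 1936) = 0*1974 = 0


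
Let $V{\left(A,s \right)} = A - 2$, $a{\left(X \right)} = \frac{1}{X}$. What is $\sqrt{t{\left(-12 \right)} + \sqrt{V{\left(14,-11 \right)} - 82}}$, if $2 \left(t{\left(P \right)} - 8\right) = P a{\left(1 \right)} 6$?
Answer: $\sqrt{-28 + i \sqrt{70}} \approx 0.78207 + 5.349 i$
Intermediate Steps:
$t{\left(P \right)} = 8 + 3 P$ ($t{\left(P \right)} = 8 + \frac{\frac{P}{1} \cdot 6}{2} = 8 + \frac{P 1 \cdot 6}{2} = 8 + \frac{P 6}{2} = 8 + \frac{6 P}{2} = 8 + 3 P$)
$V{\left(A,s \right)} = -2 + A$
$\sqrt{t{\left(-12 \right)} + \sqrt{V{\left(14,-11 \right)} - 82}} = \sqrt{\left(8 + 3 \left(-12\right)\right) + \sqrt{\left(-2 + 14\right) - 82}} = \sqrt{\left(8 - 36\right) + \sqrt{12 - 82}} = \sqrt{-28 + \sqrt{-70}} = \sqrt{-28 + i \sqrt{70}}$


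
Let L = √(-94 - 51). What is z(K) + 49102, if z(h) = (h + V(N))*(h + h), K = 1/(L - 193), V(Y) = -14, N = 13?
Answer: 3*(3158900*√145 + 303647669*I)/(193*√145 + 18552*I) ≈ 49102.0 + 0.0090256*I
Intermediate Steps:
L = I*√145 (L = √(-145) = I*√145 ≈ 12.042*I)
K = 1/(-193 + I*√145) (K = 1/(I*√145 - 193) = 1/(-193 + I*√145) ≈ -0.0051613 - 0.00032202*I)
z(h) = 2*h*(-14 + h) (z(h) = (h - 14)*(h + h) = (-14 + h)*(2*h) = 2*h*(-14 + h))
z(K) + 49102 = 2*(-193/37394 - I*√145/37394)*(-14 + (-193/37394 - I*√145/37394)) + 49102 = 2*(-193/37394 - I*√145/37394)*(-523709/37394 - I*√145/37394) + 49102 = 2*(-523709/37394 - I*√145/37394)*(-193/37394 - I*√145/37394) + 49102 = 49102 + 2*(-523709/37394 - I*√145/37394)*(-193/37394 - I*√145/37394)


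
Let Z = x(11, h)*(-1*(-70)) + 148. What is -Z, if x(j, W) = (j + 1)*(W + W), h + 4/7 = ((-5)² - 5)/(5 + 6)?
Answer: -24668/11 ≈ -2242.5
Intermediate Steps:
h = 96/77 (h = -4/7 + ((-5)² - 5)/(5 + 6) = -4/7 + (25 - 5)/11 = -4/7 + 20*(1/11) = -4/7 + 20/11 = 96/77 ≈ 1.2468)
x(j, W) = 2*W*(1 + j) (x(j, W) = (1 + j)*(2*W) = 2*W*(1 + j))
Z = 24668/11 (Z = (2*(96/77)*(1 + 11))*(-1*(-70)) + 148 = (2*(96/77)*12)*70 + 148 = (2304/77)*70 + 148 = 23040/11 + 148 = 24668/11 ≈ 2242.5)
-Z = -1*24668/11 = -24668/11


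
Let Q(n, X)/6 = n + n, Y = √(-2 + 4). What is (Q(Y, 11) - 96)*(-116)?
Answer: 11136 - 1392*√2 ≈ 9167.4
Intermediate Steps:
Y = √2 ≈ 1.4142
Q(n, X) = 12*n (Q(n, X) = 6*(n + n) = 6*(2*n) = 12*n)
(Q(Y, 11) - 96)*(-116) = (12*√2 - 96)*(-116) = (-96 + 12*√2)*(-116) = 11136 - 1392*√2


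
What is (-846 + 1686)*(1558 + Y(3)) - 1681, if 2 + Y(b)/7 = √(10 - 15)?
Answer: 1295279 + 5880*I*√5 ≈ 1.2953e+6 + 13148.0*I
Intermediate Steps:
Y(b) = -14 + 7*I*√5 (Y(b) = -14 + 7*√(10 - 15) = -14 + 7*√(-5) = -14 + 7*(I*√5) = -14 + 7*I*√5)
(-846 + 1686)*(1558 + Y(3)) - 1681 = (-846 + 1686)*(1558 + (-14 + 7*I*√5)) - 1681 = 840*(1544 + 7*I*√5) - 1681 = (1296960 + 5880*I*√5) - 1681 = 1295279 + 5880*I*√5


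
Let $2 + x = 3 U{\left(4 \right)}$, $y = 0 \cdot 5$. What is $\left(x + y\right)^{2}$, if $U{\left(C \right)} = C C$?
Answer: $2116$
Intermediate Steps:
$U{\left(C \right)} = C^{2}$
$y = 0$
$x = 46$ ($x = -2 + 3 \cdot 4^{2} = -2 + 3 \cdot 16 = -2 + 48 = 46$)
$\left(x + y\right)^{2} = \left(46 + 0\right)^{2} = 46^{2} = 2116$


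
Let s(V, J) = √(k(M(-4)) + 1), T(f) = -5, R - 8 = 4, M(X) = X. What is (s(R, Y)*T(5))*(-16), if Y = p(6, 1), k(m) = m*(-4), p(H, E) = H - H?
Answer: 80*√17 ≈ 329.85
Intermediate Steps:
p(H, E) = 0
R = 12 (R = 8 + 4 = 12)
k(m) = -4*m
Y = 0
s(V, J) = √17 (s(V, J) = √(-4*(-4) + 1) = √(16 + 1) = √17)
(s(R, Y)*T(5))*(-16) = (√17*(-5))*(-16) = -5*√17*(-16) = 80*√17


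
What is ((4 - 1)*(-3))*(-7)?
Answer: 63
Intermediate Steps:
((4 - 1)*(-3))*(-7) = (3*(-3))*(-7) = -9*(-7) = 63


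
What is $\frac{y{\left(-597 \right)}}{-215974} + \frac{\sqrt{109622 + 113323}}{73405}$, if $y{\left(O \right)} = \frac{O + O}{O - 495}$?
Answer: $- \frac{199}{39307268} + \frac{\sqrt{222945}}{73405} \approx 0.0064273$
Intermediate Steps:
$y{\left(O \right)} = \frac{2 O}{-495 + O}$
$\frac{y{\left(-597 \right)}}{-215974} + \frac{\sqrt{109622 + 113323}}{73405} = \frac{2 \left(-597\right) \frac{1}{-495 - 597}}{-215974} + \frac{\sqrt{109622 + 113323}}{73405} = 2 \left(-597\right) \frac{1}{-1092} \left(- \frac{1}{215974}\right) + \sqrt{222945} \cdot \frac{1}{73405} = 2 \left(-597\right) \left(- \frac{1}{1092}\right) \left(- \frac{1}{215974}\right) + \frac{\sqrt{222945}}{73405} = \frac{199}{182} \left(- \frac{1}{215974}\right) + \frac{\sqrt{222945}}{73405} = - \frac{199}{39307268} + \frac{\sqrt{222945}}{73405}$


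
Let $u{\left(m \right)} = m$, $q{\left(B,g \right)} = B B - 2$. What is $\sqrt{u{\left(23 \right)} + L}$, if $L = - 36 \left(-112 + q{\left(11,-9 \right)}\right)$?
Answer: $i \sqrt{229} \approx 15.133 i$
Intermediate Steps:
$q{\left(B,g \right)} = -2 + B^{2}$ ($q{\left(B,g \right)} = B^{2} - 2 = -2 + B^{2}$)
$L = -252$ ($L = - 36 \left(-112 - \left(2 - 11^{2}\right)\right) = - 36 \left(-112 + \left(-2 + 121\right)\right) = - 36 \left(-112 + 119\right) = \left(-36\right) 7 = -252$)
$\sqrt{u{\left(23 \right)} + L} = \sqrt{23 - 252} = \sqrt{-229} = i \sqrt{229}$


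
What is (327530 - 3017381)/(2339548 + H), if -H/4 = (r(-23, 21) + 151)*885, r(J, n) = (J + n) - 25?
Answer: -2689851/1900588 ≈ -1.4153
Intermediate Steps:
r(J, n) = -25 + J + n
H = -438960 (H = -4*((-25 - 23 + 21) + 151)*885 = -4*(-27 + 151)*885 = -496*885 = -4*109740 = -438960)
(327530 - 3017381)/(2339548 + H) = (327530 - 3017381)/(2339548 - 438960) = -2689851/1900588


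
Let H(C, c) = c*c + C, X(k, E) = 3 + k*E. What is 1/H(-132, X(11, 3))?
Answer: 1/1164 ≈ 0.00085911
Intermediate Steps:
X(k, E) = 3 + E*k
H(C, c) = C + c² (H(C, c) = c² + C = C + c²)
1/H(-132, X(11, 3)) = 1/(-132 + (3 + 3*11)²) = 1/(-132 + (3 + 33)²) = 1/(-132 + 36²) = 1/(-132 + 1296) = 1/1164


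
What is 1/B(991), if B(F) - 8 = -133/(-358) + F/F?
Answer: 358/3355 ≈ 0.10671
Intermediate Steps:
B(F) = 3355/358 (B(F) = 8 + (-133/(-358) + F/F) = 8 + (-133*(-1/358) + 1) = 8 + (133/358 + 1) = 8 + 491/358 = 3355/358)
1/B(991) = 1/(3355/358) = 358/3355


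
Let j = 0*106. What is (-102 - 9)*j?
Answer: 0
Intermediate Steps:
j = 0
(-102 - 9)*j = (-102 - 9)*0 = -111*0 = 0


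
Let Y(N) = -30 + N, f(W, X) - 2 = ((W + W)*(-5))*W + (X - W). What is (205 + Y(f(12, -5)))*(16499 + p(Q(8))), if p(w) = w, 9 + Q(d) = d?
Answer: -21117440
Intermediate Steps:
Q(d) = -9 + d
f(W, X) = 2 + X - W - 10*W**2 (f(W, X) = 2 + (((W + W)*(-5))*W + (X - W)) = 2 + (((2*W)*(-5))*W + (X - W)) = 2 + ((-10*W)*W + (X - W)) = 2 + (-10*W**2 + (X - W)) = 2 + (X - W - 10*W**2) = 2 + X - W - 10*W**2)
(205 + Y(f(12, -5)))*(16499 + p(Q(8))) = (205 + (-30 + (2 - 5 - 1*12 - 10*12**2)))*(16499 + (-9 + 8)) = (205 + (-30 + (2 - 5 - 12 - 10*144)))*(16499 - 1) = (205 + (-30 + (2 - 5 - 12 - 1440)))*16498 = (205 + (-30 - 1455))*16498 = (205 - 1485)*16498 = -1280*16498 = -21117440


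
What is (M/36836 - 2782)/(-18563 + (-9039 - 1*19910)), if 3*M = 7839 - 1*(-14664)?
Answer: 102470251/1750152032 ≈ 0.058549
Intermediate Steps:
M = 7501 (M = (7839 - 1*(-14664))/3 = (7839 + 14664)/3 = (1/3)*22503 = 7501)
(M/36836 - 2782)/(-18563 + (-9039 - 1*19910)) = (7501/36836 - 2782)/(-18563 + (-9039 - 1*19910)) = (7501*(1/36836) - 2782)/(-18563 + (-9039 - 19910)) = (7501/36836 - 2782)/(-18563 - 28949) = -102470251/36836/(-47512) = -102470251/36836*(-1/47512) = 102470251/1750152032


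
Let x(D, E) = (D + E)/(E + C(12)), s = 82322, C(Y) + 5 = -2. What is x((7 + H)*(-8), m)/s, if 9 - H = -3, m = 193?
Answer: 41/15311892 ≈ 2.6777e-6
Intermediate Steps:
C(Y) = -7 (C(Y) = -5 - 2 = -7)
H = 12 (H = 9 - 1*(-3) = 9 + 3 = 12)
x(D, E) = (D + E)/(-7 + E) (x(D, E) = (D + E)/(E - 7) = (D + E)/(-7 + E))
x((7 + H)*(-8), m)/s = (((7 + 12)*(-8) + 193)/(-7 + 193))/82322 = ((19*(-8) + 193)/186)*(1/82322) = ((-152 + 193)/186)*(1/82322) = ((1/186)*41)*(1/82322) = (41/186)*(1/82322) = 41/15311892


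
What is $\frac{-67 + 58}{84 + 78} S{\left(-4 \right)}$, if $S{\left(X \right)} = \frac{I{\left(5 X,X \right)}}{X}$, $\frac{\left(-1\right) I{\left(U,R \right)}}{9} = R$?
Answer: $\frac{1}{2} \approx 0.5$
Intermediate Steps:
$I{\left(U,R \right)} = - 9 R$
$S{\left(X \right)} = -9$ ($S{\left(X \right)} = \frac{\left(-9\right) X}{X} = -9$)
$\frac{-67 + 58}{84 + 78} S{\left(-4 \right)} = \frac{-67 + 58}{84 + 78} \left(-9\right) = - \frac{9}{162} \left(-9\right) = \left(-9\right) \frac{1}{162} \left(-9\right) = \left(- \frac{1}{18}\right) \left(-9\right) = \frac{1}{2}$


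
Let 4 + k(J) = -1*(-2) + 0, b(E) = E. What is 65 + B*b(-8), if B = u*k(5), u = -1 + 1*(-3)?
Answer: 1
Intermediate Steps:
u = -4 (u = -1 - 3 = -4)
k(J) = -2 (k(J) = -4 + (-1*(-2) + 0) = -4 + (2 + 0) = -4 + 2 = -2)
B = 8 (B = -4*(-2) = 8)
65 + B*b(-8) = 65 + 8*(-8) = 65 - 64 = 1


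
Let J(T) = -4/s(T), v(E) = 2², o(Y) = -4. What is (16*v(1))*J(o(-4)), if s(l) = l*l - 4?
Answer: -64/3 ≈ -21.333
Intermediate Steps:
s(l) = -4 + l² (s(l) = l² - 4 = -4 + l²)
v(E) = 4
J(T) = -4/(-4 + T²)
(16*v(1))*J(o(-4)) = (16*4)*(-4/(-4 + (-4)²)) = 64*(-4/(-4 + 16)) = 64*(-4/12) = 64*(-4*1/12) = 64*(-⅓) = -64/3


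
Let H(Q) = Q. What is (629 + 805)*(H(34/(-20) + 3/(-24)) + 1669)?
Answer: 47814579/20 ≈ 2.3907e+6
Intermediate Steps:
(629 + 805)*(H(34/(-20) + 3/(-24)) + 1669) = (629 + 805)*((34/(-20) + 3/(-24)) + 1669) = 1434*((34*(-1/20) + 3*(-1/24)) + 1669) = 1434*((-17/10 - ⅛) + 1669) = 1434*(-73/40 + 1669) = 1434*(66687/40) = 47814579/20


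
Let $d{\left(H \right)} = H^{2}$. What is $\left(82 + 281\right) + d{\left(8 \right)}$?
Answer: $427$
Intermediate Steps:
$\left(82 + 281\right) + d{\left(8 \right)} = \left(82 + 281\right) + 8^{2} = 363 + 64 = 427$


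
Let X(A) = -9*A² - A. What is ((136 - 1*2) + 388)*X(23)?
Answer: -2497248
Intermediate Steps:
X(A) = -A - 9*A²
((136 - 1*2) + 388)*X(23) = ((136 - 1*2) + 388)*(-1*23*(1 + 9*23)) = ((136 - 2) + 388)*(-1*23*(1 + 207)) = (134 + 388)*(-1*23*208) = 522*(-4784) = -2497248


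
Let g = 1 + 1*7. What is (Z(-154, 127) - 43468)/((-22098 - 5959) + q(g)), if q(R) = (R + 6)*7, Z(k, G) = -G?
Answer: 43595/27959 ≈ 1.5592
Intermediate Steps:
g = 8 (g = 1 + 7 = 8)
q(R) = 42 + 7*R (q(R) = (6 + R)*7 = 42 + 7*R)
(Z(-154, 127) - 43468)/((-22098 - 5959) + q(g)) = (-1*127 - 43468)/((-22098 - 5959) + (42 + 7*8)) = (-127 - 43468)/(-28057 + (42 + 56)) = -43595/(-28057 + 98) = -43595/(-27959) = -43595*(-1/27959) = 43595/27959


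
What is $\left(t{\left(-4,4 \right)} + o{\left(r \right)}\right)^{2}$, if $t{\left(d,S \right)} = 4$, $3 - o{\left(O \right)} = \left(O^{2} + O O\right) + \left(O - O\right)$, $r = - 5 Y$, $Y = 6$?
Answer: $3214849$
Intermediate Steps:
$r = -30$ ($r = \left(-5\right) 6 = -30$)
$o{\left(O \right)} = 3 - 2 O^{2}$ ($o{\left(O \right)} = 3 - \left(\left(O^{2} + O O\right) + \left(O - O\right)\right) = 3 - \left(\left(O^{2} + O^{2}\right) + 0\right) = 3 - \left(2 O^{2} + 0\right) = 3 - 2 O^{2}$)
$\left(t{\left(-4,4 \right)} + o{\left(r \right)}\right)^{2} = \left(4 + \left(3 - 2 \left(-30\right)^{2}\right)\right)^{2} = \left(4 + \left(3 - 1800\right)\right)^{2} = \left(4 - 1797\right)^{2} = \left(-1793\right)^{2} = 3214849$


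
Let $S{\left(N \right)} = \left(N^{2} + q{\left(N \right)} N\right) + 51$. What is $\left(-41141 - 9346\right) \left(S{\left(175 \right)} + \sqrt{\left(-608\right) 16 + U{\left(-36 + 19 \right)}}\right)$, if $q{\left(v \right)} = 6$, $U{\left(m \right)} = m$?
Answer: $-1601750562 - 50487 i \sqrt{9745} \approx -1.6018 \cdot 10^{9} - 4.9839 \cdot 10^{6} i$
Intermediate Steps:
$S{\left(N \right)} = 51 + N^{2} + 6 N$ ($S{\left(N \right)} = \left(N^{2} + 6 N\right) + 51 = 51 + N^{2} + 6 N$)
$\left(-41141 - 9346\right) \left(S{\left(175 \right)} + \sqrt{\left(-608\right) 16 + U{\left(-36 + 19 \right)}}\right) = \left(-41141 - 9346\right) \left(\left(51 + 175^{2} + 6 \cdot 175\right) + \sqrt{\left(-608\right) 16 + \left(-36 + 19\right)}\right) = - 50487 \left(\left(51 + 30625 + 1050\right) + \sqrt{-9728 - 17}\right) = - 50487 \left(31726 + \sqrt{-9745}\right) = - 50487 \left(31726 + i \sqrt{9745}\right) = -1601750562 - 50487 i \sqrt{9745}$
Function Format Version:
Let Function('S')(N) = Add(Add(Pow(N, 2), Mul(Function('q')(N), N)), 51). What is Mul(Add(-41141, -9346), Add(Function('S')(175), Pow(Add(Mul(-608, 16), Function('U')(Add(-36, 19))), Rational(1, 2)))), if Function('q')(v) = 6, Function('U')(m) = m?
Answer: Add(-1601750562, Mul(-50487, I, Pow(9745, Rational(1, 2)))) ≈ Add(-1.6018e+9, Mul(-4.9839e+6, I))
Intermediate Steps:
Function('S')(N) = Add(51, Pow(N, 2), Mul(6, N)) (Function('S')(N) = Add(Add(Pow(N, 2), Mul(6, N)), 51) = Add(51, Pow(N, 2), Mul(6, N)))
Mul(Add(-41141, -9346), Add(Function('S')(175), Pow(Add(Mul(-608, 16), Function('U')(Add(-36, 19))), Rational(1, 2)))) = Mul(Add(-41141, -9346), Add(Add(51, Pow(175, 2), Mul(6, 175)), Pow(Add(Mul(-608, 16), Add(-36, 19)), Rational(1, 2)))) = Mul(-50487, Add(Add(51, 30625, 1050), Pow(Add(-9728, -17), Rational(1, 2)))) = Mul(-50487, Add(31726, Pow(-9745, Rational(1, 2)))) = Mul(-50487, Add(31726, Mul(I, Pow(9745, Rational(1, 2))))) = Add(-1601750562, Mul(-50487, I, Pow(9745, Rational(1, 2))))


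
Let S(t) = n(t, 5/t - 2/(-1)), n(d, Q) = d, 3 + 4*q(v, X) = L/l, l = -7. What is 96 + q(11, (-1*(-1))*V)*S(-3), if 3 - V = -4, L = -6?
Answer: 2733/28 ≈ 97.607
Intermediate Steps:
V = 7 (V = 3 - 1*(-4) = 3 + 4 = 7)
q(v, X) = -15/28 (q(v, X) = -3/4 + (-6/(-7))/4 = -3/4 + (-6*(-1/7))/4 = -3/4 + (1/4)*(6/7) = -3/4 + 3/14 = -15/28)
S(t) = t
96 + q(11, (-1*(-1))*V)*S(-3) = 96 - 15/28*(-3) = 96 + 45/28 = 2733/28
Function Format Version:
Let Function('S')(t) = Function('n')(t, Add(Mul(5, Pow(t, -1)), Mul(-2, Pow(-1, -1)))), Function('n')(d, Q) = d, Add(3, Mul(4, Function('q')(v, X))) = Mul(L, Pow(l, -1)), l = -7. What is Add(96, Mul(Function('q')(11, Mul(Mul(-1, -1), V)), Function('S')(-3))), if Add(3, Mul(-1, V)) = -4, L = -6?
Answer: Rational(2733, 28) ≈ 97.607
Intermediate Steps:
V = 7 (V = Add(3, Mul(-1, -4)) = Add(3, 4) = 7)
Function('q')(v, X) = Rational(-15, 28) (Function('q')(v, X) = Add(Rational(-3, 4), Mul(Rational(1, 4), Mul(-6, Pow(-7, -1)))) = Add(Rational(-3, 4), Mul(Rational(1, 4), Mul(-6, Rational(-1, 7)))) = Add(Rational(-3, 4), Mul(Rational(1, 4), Rational(6, 7))) = Add(Rational(-3, 4), Rational(3, 14)) = Rational(-15, 28))
Function('S')(t) = t
Add(96, Mul(Function('q')(11, Mul(Mul(-1, -1), V)), Function('S')(-3))) = Add(96, Mul(Rational(-15, 28), -3)) = Add(96, Rational(45, 28)) = Rational(2733, 28)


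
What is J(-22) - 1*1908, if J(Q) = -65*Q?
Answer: -478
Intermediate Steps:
J(-22) - 1*1908 = -65*(-22) - 1*1908 = 1430 - 1908 = -478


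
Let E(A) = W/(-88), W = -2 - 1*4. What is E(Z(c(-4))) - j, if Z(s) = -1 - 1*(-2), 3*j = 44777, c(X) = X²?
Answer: -1970179/132 ≈ -14926.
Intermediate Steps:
j = 44777/3 (j = (⅓)*44777 = 44777/3 ≈ 14926.)
Z(s) = 1 (Z(s) = -1 + 2 = 1)
W = -6 (W = -2 - 4 = -6)
E(A) = 3/44 (E(A) = -6/(-88) = -6*(-1/88) = 3/44)
E(Z(c(-4))) - j = 3/44 - 1*44777/3 = 3/44 - 44777/3 = -1970179/132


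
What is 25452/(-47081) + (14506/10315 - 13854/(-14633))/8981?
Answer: -34485671080439792/63822377728491095 ≈ -0.54034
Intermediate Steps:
25452/(-47081) + (14506/10315 - 13854/(-14633))/8981 = 25452*(-1/47081) + (14506*(1/10315) - 13854*(-1/14633))*(1/8981) = -25452/47081 + (14506/10315 + 13854/14633)*(1/8981) = -25452/47081 + (355170308/150939395)*(1/8981) = -25452/47081 + 355170308/1355586706495 = -34485671080439792/63822377728491095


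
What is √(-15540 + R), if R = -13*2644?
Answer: 2*I*√12478 ≈ 223.41*I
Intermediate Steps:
R = -34372
√(-15540 + R) = √(-15540 - 34372) = √(-49912) = 2*I*√12478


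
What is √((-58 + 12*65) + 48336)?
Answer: √49058 ≈ 221.49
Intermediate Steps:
√((-58 + 12*65) + 48336) = √((-58 + 780) + 48336) = √(722 + 48336) = √49058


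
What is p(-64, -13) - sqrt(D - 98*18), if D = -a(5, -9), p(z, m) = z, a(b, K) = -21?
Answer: -64 - I*sqrt(1743) ≈ -64.0 - 41.749*I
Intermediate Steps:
D = 21 (D = -1*(-21) = 21)
p(-64, -13) - sqrt(D - 98*18) = -64 - sqrt(21 - 98*18) = -64 - sqrt(21 - 1764) = -64 - sqrt(-1743) = -64 - I*sqrt(1743)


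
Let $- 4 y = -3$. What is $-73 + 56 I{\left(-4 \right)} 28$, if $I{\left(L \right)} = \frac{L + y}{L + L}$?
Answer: $564$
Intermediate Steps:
$y = \frac{3}{4}$ ($y = \left(- \frac{1}{4}\right) \left(-3\right) = \frac{3}{4} \approx 0.75$)
$I{\left(L \right)} = \frac{\frac{3}{4} + L}{2 L}$ ($I{\left(L \right)} = \frac{L + \frac{3}{4}}{L + L} = \frac{\frac{3}{4} + L}{2 L}$)
$-73 + 56 I{\left(-4 \right)} 28 = -73 + 56 \frac{3 + 4 \left(-4\right)}{8 \left(-4\right)} 28 = -73 + 56 \cdot \frac{1}{8} \left(- \frac{1}{4}\right) \left(3 - 16\right) 28 = -73 + 56 \cdot \frac{1}{8} \left(- \frac{1}{4}\right) \left(-13\right) 28 = -73 + 56 \cdot \frac{13}{32} \cdot 28 = -73 + 56 \cdot \frac{91}{8} = -73 + 637 = 564$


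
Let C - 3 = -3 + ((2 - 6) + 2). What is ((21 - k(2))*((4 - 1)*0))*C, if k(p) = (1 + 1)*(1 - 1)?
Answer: 0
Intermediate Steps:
k(p) = 0 (k(p) = 2*0 = 0)
C = -2 (C = 3 + (-3 + ((2 - 6) + 2)) = 3 + (-3 + (-4 + 2)) = 3 + (-3 - 2) = 3 - 5 = -2)
((21 - k(2))*((4 - 1)*0))*C = ((21 - 1*0)*((4 - 1)*0))*(-2) = ((21 + 0)*(3*0))*(-2) = (21*0)*(-2) = 0*(-2) = 0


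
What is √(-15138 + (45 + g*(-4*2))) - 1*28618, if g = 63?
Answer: -28618 + 3*I*√1733 ≈ -28618.0 + 124.89*I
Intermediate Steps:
√(-15138 + (45 + g*(-4*2))) - 1*28618 = √(-15138 + (45 + 63*(-4*2))) - 1*28618 = √(-15138 + (45 + 63*(-8))) - 28618 = √(-15138 + (45 - 504)) - 28618 = √(-15138 - 459) - 28618 = √(-15597) - 28618 = 3*I*√1733 - 28618 = -28618 + 3*I*√1733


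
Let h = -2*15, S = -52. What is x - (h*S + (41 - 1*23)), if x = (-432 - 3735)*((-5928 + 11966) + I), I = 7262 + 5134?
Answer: -76816056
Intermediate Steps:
I = 12396
h = -30
x = -76814478 (x = (-432 - 3735)*((-5928 + 11966) + 12396) = -4167*(6038 + 12396) = -4167*18434 = -76814478)
x - (h*S + (41 - 1*23)) = -76814478 - (-30*(-52) + (41 - 1*23)) = -76814478 - (1560 + (41 - 23)) = -76814478 - (1560 + 18) = -76814478 - 1*1578 = -76814478 - 1578 = -76816056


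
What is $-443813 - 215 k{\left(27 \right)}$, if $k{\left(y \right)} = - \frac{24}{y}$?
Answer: $- \frac{3992597}{9} \approx -4.4362 \cdot 10^{5}$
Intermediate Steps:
$-443813 - 215 k{\left(27 \right)} = -443813 - 215 \left(- \frac{24}{27}\right) = -443813 - 215 \left(\left(-24\right) \frac{1}{27}\right) = -443813 - - \frac{1720}{9} = -443813 + \frac{1720}{9} = - \frac{3992597}{9}$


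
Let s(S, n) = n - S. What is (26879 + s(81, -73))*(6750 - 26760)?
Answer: -534767250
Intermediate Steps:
(26879 + s(81, -73))*(6750 - 26760) = (26879 + (-73 - 1*81))*(6750 - 26760) = (26879 + (-73 - 81))*(-20010) = (26879 - 154)*(-20010) = 26725*(-20010) = -534767250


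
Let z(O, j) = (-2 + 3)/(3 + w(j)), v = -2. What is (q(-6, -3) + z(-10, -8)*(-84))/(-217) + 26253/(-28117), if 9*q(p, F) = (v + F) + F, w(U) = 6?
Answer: -1570495/1771371 ≈ -0.88660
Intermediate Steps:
q(p, F) = -2/9 + 2*F/9 (q(p, F) = ((-2 + F) + F)/9 = (-2 + 2*F)/9 = -2/9 + 2*F/9)
z(O, j) = 1/9 (z(O, j) = (-2 + 3)/(3 + 6) = 1/9)
(q(-6, -3) + z(-10, -8)*(-84))/(-217) + 26253/(-28117) = ((-2/9 + (2/9)*(-3)) + (1/9)*(-84))/(-217) + 26253/(-28117) = ((-2/9 - 2/3) - 28/3)*(-1/217) + 26253*(-1/28117) = (-8/9 - 28/3)*(-1/217) - 26253/28117 = -92/9*(-1/217) - 26253/28117 = 92/1953 - 26253/28117 = -1570495/1771371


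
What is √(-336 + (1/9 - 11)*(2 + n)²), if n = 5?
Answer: I*√7826/3 ≈ 29.488*I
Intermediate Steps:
√(-336 + (1/9 - 11)*(2 + n)²) = √(-336 + (1/9 - 11)*(2 + 5)²) = √(-336 + (1*(⅑) - 11)*7²) = √(-336 + (⅑ - 11)*49) = √(-336 - 98/9*49) = √(-336 - 4802/9) = √(-7826/9) = I*√7826/3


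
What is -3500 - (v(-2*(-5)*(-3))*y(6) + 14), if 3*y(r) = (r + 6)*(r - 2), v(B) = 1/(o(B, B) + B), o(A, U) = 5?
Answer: -87834/25 ≈ -3513.4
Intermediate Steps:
v(B) = 1/(5 + B)
y(r) = (-2 + r)*(6 + r)/3 (y(r) = ((r + 6)*(r - 2))/3 = ((6 + r)*(-2 + r))/3 = ((-2 + r)*(6 + r))/3 = (-2 + r)*(6 + r)/3)
-3500 - (v(-2*(-5)*(-3))*y(6) + 14) = -3500 - ((-4 + (⅓)*6² + (4/3)*6)/(5 - 2*(-5)*(-3)) + 14) = -3500 - ((-4 + (⅓)*36 + 8)/(5 + 10*(-3)) + 14) = -3500 - ((-4 + 12 + 8)/(5 - 30) + 14) = -3500 - (16/(-25) + 14) = -3500 - (-1/25*16 + 14) = -3500 - (-16/25 + 14) = -3500 - 1*334/25 = -3500 - 334/25 = -87834/25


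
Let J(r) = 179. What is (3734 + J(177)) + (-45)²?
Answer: 5938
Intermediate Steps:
(3734 + J(177)) + (-45)² = (3734 + 179) + (-45)² = 3913 + 2025 = 5938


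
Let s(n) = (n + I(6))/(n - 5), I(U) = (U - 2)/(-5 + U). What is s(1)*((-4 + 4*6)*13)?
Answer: -325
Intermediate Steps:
I(U) = (-2 + U)/(-5 + U)
s(n) = (4 + n)/(-5 + n) (s(n) = (n + (-2 + 6)/(-5 + 6))/(n - 5) = (n + 4/1)/(-5 + n) = (n + 1*4)/(-5 + n) = (n + 4)/(-5 + n) = (4 + n)/(-5 + n))
s(1)*((-4 + 4*6)*13) = ((4 + 1)/(-5 + 1))*((-4 + 4*6)*13) = (5/(-4))*((-4 + 24)*13) = (-¼*5)*(20*13) = -5/4*260 = -325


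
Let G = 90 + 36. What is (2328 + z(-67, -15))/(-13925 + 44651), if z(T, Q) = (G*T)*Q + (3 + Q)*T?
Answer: 2403/569 ≈ 4.2232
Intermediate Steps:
G = 126
z(T, Q) = T*(3 + Q) + 126*Q*T (z(T, Q) = (126*T)*Q + (3 + Q)*T = 126*Q*T + T*(3 + Q) = T*(3 + Q) + 126*Q*T)
(2328 + z(-67, -15))/(-13925 + 44651) = (2328 - 67*(3 + 127*(-15)))/(-13925 + 44651) = (2328 - 67*(3 - 1905))/30726 = (2328 - 67*(-1902))*(1/30726) = (2328 + 127434)*(1/30726) = 129762*(1/30726) = 2403/569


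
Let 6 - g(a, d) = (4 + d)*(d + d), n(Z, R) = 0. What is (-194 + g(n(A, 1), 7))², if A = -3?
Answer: 116964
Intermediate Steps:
g(a, d) = 6 - 2*d*(4 + d) (g(a, d) = 6 - (4 + d)*(d + d) = 6 - (4 + d)*2*d = 6 - 2*d*(4 + d))
(-194 + g(n(A, 1), 7))² = (-194 + (6 - 8*7 - 2*7²))² = (-194 + (6 - 56 - 2*49))² = (-194 + (6 - 56 - 98))² = (-194 - 148)² = (-342)² = 116964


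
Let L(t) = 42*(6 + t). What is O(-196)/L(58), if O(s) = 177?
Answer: 59/896 ≈ 0.065848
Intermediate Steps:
L(t) = 252 + 42*t
O(-196)/L(58) = 177/(252 + 42*58) = 177/(252 + 2436) = 177/2688 = 177*(1/2688) = 59/896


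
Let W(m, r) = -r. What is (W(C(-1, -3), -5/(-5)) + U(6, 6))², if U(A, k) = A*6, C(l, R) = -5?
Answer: 1225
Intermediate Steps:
U(A, k) = 6*A
(W(C(-1, -3), -5/(-5)) + U(6, 6))² = (-(-5)/(-5) + 6*6)² = (-(-5)*(-1)/5 + 36)² = (-1*1 + 36)² = (-1 + 36)² = 35² = 1225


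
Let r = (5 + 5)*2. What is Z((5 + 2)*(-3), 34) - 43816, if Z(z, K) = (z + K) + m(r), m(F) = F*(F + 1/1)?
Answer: -43383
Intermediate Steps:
r = 20 (r = 10*2 = 20)
m(F) = F*(1 + F) (m(F) = F*(F + 1) = F*(1 + F))
Z(z, K) = 420 + K + z (Z(z, K) = (z + K) + 20*(1 + 20) = (K + z) + 20*21 = (K + z) + 420 = 420 + K + z)
Z((5 + 2)*(-3), 34) - 43816 = (420 + 34 + (5 + 2)*(-3)) - 43816 = (420 + 34 + 7*(-3)) - 43816 = (420 + 34 - 21) - 43816 = 433 - 43816 = -43383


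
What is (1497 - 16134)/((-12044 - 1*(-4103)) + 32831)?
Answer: -14637/24890 ≈ -0.58807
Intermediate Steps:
(1497 - 16134)/((-12044 - 1*(-4103)) + 32831) = -14637/((-12044 + 4103) + 32831) = -14637/(-7941 + 32831) = -14637/24890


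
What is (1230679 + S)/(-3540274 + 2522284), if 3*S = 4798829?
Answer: -4245433/1526985 ≈ -2.7803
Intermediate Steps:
S = 4798829/3 (S = (⅓)*4798829 = 4798829/3 ≈ 1.5996e+6)
(1230679 + S)/(-3540274 + 2522284) = (1230679 + 4798829/3)/(-3540274 + 2522284) = (8490866/3)/(-1017990) = (8490866/3)*(-1/1017990) = -4245433/1526985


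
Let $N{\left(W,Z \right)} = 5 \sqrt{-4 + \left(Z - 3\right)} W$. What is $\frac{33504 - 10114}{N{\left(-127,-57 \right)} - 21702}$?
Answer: $- \frac{126902445}{124195801} + \frac{29705300 i}{124195801} \approx -1.0218 + 0.23918 i$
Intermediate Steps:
$N{\left(W,Z \right)} = 5 W \sqrt{-7 + Z}$ ($N{\left(W,Z \right)} = 5 \sqrt{-4 + \left(-3 + Z\right)} W = 5 \sqrt{-7 + Z} W = 5 W \sqrt{-7 + Z}$)
$\frac{33504 - 10114}{N{\left(-127,-57 \right)} - 21702} = \frac{33504 - 10114}{5 \left(-127\right) \sqrt{-7 - 57} - 21702} = \frac{23390}{5 \left(-127\right) \sqrt{-64} - 21702} = \frac{23390}{5 \left(-127\right) 8 i - 21702} = \frac{23390}{- 5080 i - 21702} = \frac{23390}{-21702 - 5080 i} = 23390 \frac{-21702 + 5080 i}{496783204} = \frac{11695 \left(-21702 + 5080 i\right)}{248391602}$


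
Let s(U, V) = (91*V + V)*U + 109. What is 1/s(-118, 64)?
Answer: -1/694675 ≈ -1.4395e-6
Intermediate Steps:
s(U, V) = 109 + 92*U*V (s(U, V) = (92*V)*U + 109 = 92*U*V + 109 = 109 + 92*U*V)
1/s(-118, 64) = 1/(109 + 92*(-118)*64) = 1/(109 - 694784) = 1/(-694675) = -1/694675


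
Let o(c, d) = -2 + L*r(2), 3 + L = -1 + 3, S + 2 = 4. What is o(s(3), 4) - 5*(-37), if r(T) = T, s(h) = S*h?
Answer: 181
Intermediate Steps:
S = 2 (S = -2 + 4 = 2)
s(h) = 2*h
L = -1 (L = -3 + (-1 + 3) = -3 + 2 = -1)
o(c, d) = -4 (o(c, d) = -2 - 1*2 = -2 - 2 = -4)
o(s(3), 4) - 5*(-37) = -4 - 5*(-37) = -4 + 185 = 181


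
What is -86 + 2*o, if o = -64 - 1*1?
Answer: -216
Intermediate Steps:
o = -65 (o = -64 - 1 = -65)
-86 + 2*o = -86 + 2*(-65) = -86 - 130 = -216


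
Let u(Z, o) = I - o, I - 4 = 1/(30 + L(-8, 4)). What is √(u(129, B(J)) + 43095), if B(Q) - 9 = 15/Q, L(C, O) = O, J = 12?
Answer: √49810629/34 ≈ 207.58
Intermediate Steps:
I = 137/34 (I = 4 + 1/(30 + 4) = 4 + 1/34 = 137/34 ≈ 4.0294)
B(Q) = 9 + 15/Q
u(Z, o) = 137/34 - o
√(u(129, B(J)) + 43095) = √((137/34 - (9 + 15/12)) + 43095) = √((137/34 - (9 + 15*(1/12))) + 43095) = √((137/34 - (9 + 5/4)) + 43095) = √((137/34 - 1*41/4) + 43095) = √((137/34 - 41/4) + 43095) = √(-423/68 + 43095) = √(2930037/68) = √49810629/34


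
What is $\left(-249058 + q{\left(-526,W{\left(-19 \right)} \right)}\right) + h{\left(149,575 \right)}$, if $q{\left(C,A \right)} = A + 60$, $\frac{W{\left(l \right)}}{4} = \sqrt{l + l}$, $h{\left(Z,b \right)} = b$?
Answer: $-248423 + 4 i \sqrt{38} \approx -2.4842 \cdot 10^{5} + 24.658 i$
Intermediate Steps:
$W{\left(l \right)} = 4 \sqrt{2} \sqrt{l}$ ($W{\left(l \right)} = 4 \sqrt{l + l} = 4 \sqrt{2 l} = 4 \sqrt{2} \sqrt{l}$)
$q{\left(C,A \right)} = 60 + A$
$\left(-249058 + q{\left(-526,W{\left(-19 \right)} \right)}\right) + h{\left(149,575 \right)} = \left(-249058 + \left(60 + 4 \sqrt{2} \sqrt{-19}\right)\right) + 575 = \left(-249058 + \left(60 + 4 \sqrt{2} i \sqrt{19}\right)\right) + 575 = \left(-249058 + \left(60 + 4 i \sqrt{38}\right)\right) + 575 = \left(-248998 + 4 i \sqrt{38}\right) + 575 = -248423 + 4 i \sqrt{38}$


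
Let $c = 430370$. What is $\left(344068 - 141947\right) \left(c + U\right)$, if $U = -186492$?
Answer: $49292865238$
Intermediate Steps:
$\left(344068 - 141947\right) \left(c + U\right) = \left(344068 - 141947\right) \left(430370 - 186492\right) = 202121 \cdot 243878 = 49292865238$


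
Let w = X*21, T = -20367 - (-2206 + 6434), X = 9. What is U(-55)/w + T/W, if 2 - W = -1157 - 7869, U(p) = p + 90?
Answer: -618925/243756 ≈ -2.5391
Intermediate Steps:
U(p) = 90 + p
T = -24595 (T = -20367 - 1*4228 = -20367 - 4228 = -24595)
w = 189 (w = 9*21 = 189)
W = 9028 (W = 2 - (-1157 - 7869) = 2 - 1*(-9026) = 2 + 9026 = 9028)
U(-55)/w + T/W = (90 - 55)/189 - 24595/9028 = 35*(1/189) - 24595*1/9028 = 5/27 - 24595/9028 = -618925/243756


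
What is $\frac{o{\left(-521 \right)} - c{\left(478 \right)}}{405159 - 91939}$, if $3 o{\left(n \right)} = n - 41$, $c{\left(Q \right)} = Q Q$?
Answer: $- \frac{343007}{469830} \approx -0.73007$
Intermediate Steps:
$c{\left(Q \right)} = Q^{2}$
$o{\left(n \right)} = - \frac{41}{3} + \frac{n}{3}$ ($o{\left(n \right)} = \frac{n - 41}{3} = \frac{-41 + n}{3} = - \frac{41}{3} + \frac{n}{3}$)
$\frac{o{\left(-521 \right)} - c{\left(478 \right)}}{405159 - 91939} = \frac{\left(- \frac{41}{3} + \frac{1}{3} \left(-521\right)\right) - 478^{2}}{405159 - 91939} = \frac{\left(- \frac{41}{3} - \frac{521}{3}\right) - 228484}{313220} = \left(- \frac{562}{3} - 228484\right) \frac{1}{313220} = \left(- \frac{686014}{3}\right) \frac{1}{313220} = - \frac{343007}{469830}$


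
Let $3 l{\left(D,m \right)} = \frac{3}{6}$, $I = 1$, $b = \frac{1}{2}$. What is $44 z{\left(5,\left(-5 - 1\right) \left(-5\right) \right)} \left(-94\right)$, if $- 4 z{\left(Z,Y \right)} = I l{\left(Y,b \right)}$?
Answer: $\frac{517}{3} \approx 172.33$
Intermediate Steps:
$b = \frac{1}{2} \approx 0.5$
$l{\left(D,m \right)} = \frac{1}{6}$ ($l{\left(D,m \right)} = \frac{3 \cdot \frac{1}{6}}{3} = \frac{1}{3} \cdot \frac{1}{2} = \frac{1}{6}$)
$z{\left(Z,Y \right)} = - \frac{1}{24}$ ($z{\left(Z,Y \right)} = - \frac{1 \cdot \frac{1}{6}}{4} = \left(- \frac{1}{4}\right) \frac{1}{6} = - \frac{1}{24}$)
$44 z{\left(5,\left(-5 - 1\right) \left(-5\right) \right)} \left(-94\right) = 44 \left(- \frac{1}{24}\right) \left(-94\right) = \left(- \frac{11}{6}\right) \left(-94\right) = \frac{517}{3}$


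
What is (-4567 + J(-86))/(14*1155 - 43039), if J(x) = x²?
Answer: -2829/26869 ≈ -0.10529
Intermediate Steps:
(-4567 + J(-86))/(14*1155 - 43039) = (-4567 + (-86)²)/(14*1155 - 43039) = (-4567 + 7396)/(16170 - 43039) = 2829/(-26869) = 2829*(-1/26869) = -2829/26869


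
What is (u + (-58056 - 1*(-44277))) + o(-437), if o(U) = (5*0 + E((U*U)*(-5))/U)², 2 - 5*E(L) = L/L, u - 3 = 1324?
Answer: -59448649699/4774225 ≈ -12452.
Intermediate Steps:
u = 1327 (u = 3 + 1324 = 1327)
E(L) = ⅕ (E(L) = ⅖ - L/(5*L) = ⅖ - ⅕*1 = ⅖ - ⅕ = ⅕)
o(U) = 1/(25*U²) (o(U) = (5*0 + 1/(5*U))² = (0 + 1/(5*U))² = (1/(5*U))² = 1/(25*U²))
(u + (-58056 - 1*(-44277))) + o(-437) = (1327 + (-58056 - 1*(-44277))) + (1/25)/(-437)² = (1327 + (-58056 + 44277)) + (1/25)*(1/190969) = (1327 - 13779) + 1/4774225 = -12452 + 1/4774225 = -59448649699/4774225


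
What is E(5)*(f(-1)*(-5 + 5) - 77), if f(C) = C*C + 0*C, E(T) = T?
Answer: -385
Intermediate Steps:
f(C) = C² (f(C) = C² + 0 = C²)
E(5)*(f(-1)*(-5 + 5) - 77) = 5*((-1)²*(-5 + 5) - 77) = 5*(1*0 - 77) = 5*(0 - 77) = 5*(-77) = -385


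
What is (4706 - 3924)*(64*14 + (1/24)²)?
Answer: 201793927/288 ≈ 7.0067e+5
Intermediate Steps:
(4706 - 3924)*(64*14 + (1/24)²) = 782*(896 + (1/24)²) = 782*(896 + 1/576) = 782*(516097/576) = 201793927/288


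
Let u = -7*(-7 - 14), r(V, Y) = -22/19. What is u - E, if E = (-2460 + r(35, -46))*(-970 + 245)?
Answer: -33899657/19 ≈ -1.7842e+6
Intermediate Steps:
r(V, Y) = -22/19 (r(V, Y) = -22*1/19 = -22/19)
u = 147 (u = -7*(-21) = 147)
E = 33902450/19 (E = (-2460 - 22/19)*(-970 + 245) = -46762/19*(-725) = 33902450/19 ≈ 1.7843e+6)
u - E = 147 - 1*33902450/19 = 147 - 33902450/19 = -33899657/19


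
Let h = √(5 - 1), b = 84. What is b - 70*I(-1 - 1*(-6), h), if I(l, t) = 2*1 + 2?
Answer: -196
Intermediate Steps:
h = 2 (h = √4 = 2)
I(l, t) = 4 (I(l, t) = 2 + 2 = 4)
b - 70*I(-1 - 1*(-6), h) = 84 - 70*4 = 84 - 280 = -196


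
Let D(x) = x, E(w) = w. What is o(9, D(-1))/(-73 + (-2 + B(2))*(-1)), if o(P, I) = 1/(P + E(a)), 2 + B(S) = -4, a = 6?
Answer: -1/975 ≈ -0.0010256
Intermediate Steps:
B(S) = -6 (B(S) = -2 - 4 = -6)
o(P, I) = 1/(6 + P) (o(P, I) = 1/(P + 6) = 1/(6 + P))
o(9, D(-1))/(-73 + (-2 + B(2))*(-1)) = 1/((6 + 9)*(-73 + (-2 - 6)*(-1))) = 1/(15*(-73 - 8*(-1))) = 1/(15*(-73 + 8)) = (1/15)/(-65) = (1/15)*(-1/65) = -1/975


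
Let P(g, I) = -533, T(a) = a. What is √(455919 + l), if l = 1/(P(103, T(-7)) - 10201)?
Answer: 23*√99301361070/10734 ≈ 675.22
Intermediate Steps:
l = -1/10734 (l = 1/(-533 - 10201) = 1/(-10734) = -1/10734 ≈ -9.3162e-5)
√(455919 + l) = √(455919 - 1/10734) = √(4893834545/10734) = 23*√99301361070/10734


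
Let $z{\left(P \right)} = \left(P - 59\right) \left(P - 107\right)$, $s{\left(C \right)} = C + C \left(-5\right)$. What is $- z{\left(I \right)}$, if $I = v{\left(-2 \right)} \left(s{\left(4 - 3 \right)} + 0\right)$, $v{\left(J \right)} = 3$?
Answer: $-8449$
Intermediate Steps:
$s{\left(C \right)} = - 4 C$ ($s{\left(C \right)} = C - 5 C = - 4 C$)
$I = -12$ ($I = 3 \left(- 4 \left(4 - 3\right) + 0\right) = 3 \left(\left(-4\right) 1 + 0\right) = 3 \left(-4 + 0\right) = 3 \left(-4\right) = -12$)
$z{\left(P \right)} = \left(-107 + P\right) \left(-59 + P\right)$ ($z{\left(P \right)} = \left(-59 + P\right) \left(-107 + P\right) = \left(-107 + P\right) \left(-59 + P\right)$)
$- z{\left(I \right)} = - (6313 + \left(-12\right)^{2} - -1992) = - (6313 + 144 + 1992) = \left(-1\right) 8449 = -8449$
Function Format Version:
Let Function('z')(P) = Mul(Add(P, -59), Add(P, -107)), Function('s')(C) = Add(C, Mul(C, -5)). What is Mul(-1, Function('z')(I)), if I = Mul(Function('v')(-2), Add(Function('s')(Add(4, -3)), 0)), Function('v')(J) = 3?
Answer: -8449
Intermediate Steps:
Function('s')(C) = Mul(-4, C) (Function('s')(C) = Add(C, Mul(-5, C)) = Mul(-4, C))
I = -12 (I = Mul(3, Add(Mul(-4, Add(4, -3)), 0)) = Mul(3, Add(Mul(-4, 1), 0)) = Mul(3, Add(-4, 0)) = Mul(3, -4) = -12)
Function('z')(P) = Mul(Add(-107, P), Add(-59, P)) (Function('z')(P) = Mul(Add(-59, P), Add(-107, P)) = Mul(Add(-107, P), Add(-59, P)))
Mul(-1, Function('z')(I)) = Mul(-1, Add(6313, Pow(-12, 2), Mul(-166, -12))) = Mul(-1, Add(6313, 144, 1992)) = Mul(-1, 8449) = -8449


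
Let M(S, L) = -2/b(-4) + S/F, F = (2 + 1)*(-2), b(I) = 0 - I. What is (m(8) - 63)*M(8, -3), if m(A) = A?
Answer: 605/6 ≈ 100.83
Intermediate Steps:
b(I) = -I
F = -6 (F = 3*(-2) = -6)
M(S, L) = -½ - S/6 (M(S, L) = -2/((-1*(-4))) + S/(-6) = -2/4 + S*(-⅙) = -2*¼ - S/6 = -½ - S/6)
(m(8) - 63)*M(8, -3) = (8 - 63)*(-½ - ⅙*8) = -55*(-½ - 4/3) = -55*(-11/6) = 605/6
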